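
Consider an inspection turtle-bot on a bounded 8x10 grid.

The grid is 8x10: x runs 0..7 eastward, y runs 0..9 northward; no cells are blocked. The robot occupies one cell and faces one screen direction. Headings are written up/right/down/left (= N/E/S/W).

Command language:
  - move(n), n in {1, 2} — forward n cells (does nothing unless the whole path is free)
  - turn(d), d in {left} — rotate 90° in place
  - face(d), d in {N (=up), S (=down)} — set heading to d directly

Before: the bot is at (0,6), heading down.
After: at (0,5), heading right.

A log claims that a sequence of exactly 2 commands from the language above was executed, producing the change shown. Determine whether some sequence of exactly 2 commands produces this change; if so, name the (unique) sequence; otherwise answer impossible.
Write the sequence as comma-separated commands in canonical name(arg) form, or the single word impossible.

move(1), turn(left)

key: order matters: swapping move(1) and turn(left) lands elsewhere
begin: at (0,6), heading down
t=1 move(1) ⇒ at (0,5), heading down
t=2 turn(left) ⇒ at (0,5), heading right
no rival 2-sequence matches.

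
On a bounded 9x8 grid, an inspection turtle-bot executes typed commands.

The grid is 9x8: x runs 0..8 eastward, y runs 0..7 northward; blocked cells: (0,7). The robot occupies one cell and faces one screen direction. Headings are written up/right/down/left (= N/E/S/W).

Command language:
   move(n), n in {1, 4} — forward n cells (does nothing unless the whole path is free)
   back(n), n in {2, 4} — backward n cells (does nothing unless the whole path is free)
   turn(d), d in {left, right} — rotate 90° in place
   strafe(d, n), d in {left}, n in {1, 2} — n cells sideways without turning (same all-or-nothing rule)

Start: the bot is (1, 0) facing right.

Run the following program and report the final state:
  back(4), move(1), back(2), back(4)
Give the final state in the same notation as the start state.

(0, 0) facing right

start: (1, 0) facing right
step 1 (back(4)): (1, 0) facing right
step 2 (move(1)): (2, 0) facing right
step 3 (back(2)): (0, 0) facing right
step 4 (back(4)): (0, 0) facing right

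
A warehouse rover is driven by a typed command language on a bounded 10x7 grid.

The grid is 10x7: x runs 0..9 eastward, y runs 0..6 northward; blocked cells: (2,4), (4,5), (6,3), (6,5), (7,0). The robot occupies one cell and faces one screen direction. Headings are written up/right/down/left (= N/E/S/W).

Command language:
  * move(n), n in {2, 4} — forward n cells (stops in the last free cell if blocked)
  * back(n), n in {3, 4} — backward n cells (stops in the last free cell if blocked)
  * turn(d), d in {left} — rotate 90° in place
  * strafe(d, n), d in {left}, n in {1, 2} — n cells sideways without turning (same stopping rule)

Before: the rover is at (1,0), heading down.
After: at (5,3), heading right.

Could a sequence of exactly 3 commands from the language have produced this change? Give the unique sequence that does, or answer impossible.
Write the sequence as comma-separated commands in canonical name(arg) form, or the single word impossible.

key: running move(4) before back(3) would end elsewhere — order is forced
begin: at (1,0), heading down
t=1 back(3) ⇒ at (1,3), heading down
t=2 turn(left) ⇒ at (1,3), heading right
t=3 move(4) ⇒ at (5,3), heading right
no rival 3-sequence matches.

back(3), turn(left), move(4)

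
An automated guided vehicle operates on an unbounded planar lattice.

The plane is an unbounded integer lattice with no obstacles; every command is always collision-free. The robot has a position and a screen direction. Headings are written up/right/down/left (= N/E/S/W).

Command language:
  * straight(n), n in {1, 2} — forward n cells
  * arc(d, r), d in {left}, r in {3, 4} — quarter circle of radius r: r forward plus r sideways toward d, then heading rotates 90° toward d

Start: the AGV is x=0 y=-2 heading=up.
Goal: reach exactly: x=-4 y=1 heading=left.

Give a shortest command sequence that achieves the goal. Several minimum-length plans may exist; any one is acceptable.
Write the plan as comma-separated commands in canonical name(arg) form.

arc(left, 3), straight(1)

from: x=0 y=-2 heading=up
[1] after arc(left, 3): x=-3 y=1 heading=left
[2] after straight(1): x=-4 y=1 heading=left
nothing shorter than 2 reaches the goal.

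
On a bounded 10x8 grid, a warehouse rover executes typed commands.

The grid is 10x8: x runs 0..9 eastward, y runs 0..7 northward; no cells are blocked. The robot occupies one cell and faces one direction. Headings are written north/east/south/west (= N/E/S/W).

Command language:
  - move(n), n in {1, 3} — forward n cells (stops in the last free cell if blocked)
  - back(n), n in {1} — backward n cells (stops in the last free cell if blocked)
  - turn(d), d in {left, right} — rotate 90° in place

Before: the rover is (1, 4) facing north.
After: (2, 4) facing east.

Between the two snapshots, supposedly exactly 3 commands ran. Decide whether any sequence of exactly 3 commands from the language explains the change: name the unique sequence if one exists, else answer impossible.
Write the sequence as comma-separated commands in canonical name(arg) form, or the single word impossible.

every 3-command combo misses the target.

impossible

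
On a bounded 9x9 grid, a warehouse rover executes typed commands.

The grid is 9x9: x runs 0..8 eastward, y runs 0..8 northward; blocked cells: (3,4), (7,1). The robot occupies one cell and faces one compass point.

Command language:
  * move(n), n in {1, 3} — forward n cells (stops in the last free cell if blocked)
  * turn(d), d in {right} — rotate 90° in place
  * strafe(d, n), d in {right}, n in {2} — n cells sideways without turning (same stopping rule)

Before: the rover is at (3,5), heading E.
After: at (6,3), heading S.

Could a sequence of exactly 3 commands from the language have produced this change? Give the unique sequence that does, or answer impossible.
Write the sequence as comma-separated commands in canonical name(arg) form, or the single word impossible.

key: running turn(right) before move(3) would end elsewhere — order is forced
t0: at (3,5), heading E
1. move(3) → at (6,5), heading E
2. strafe(right, 2) → at (6,3), heading E
3. turn(right) → at (6,3), heading S
no rival 3-sequence matches.

move(3), strafe(right, 2), turn(right)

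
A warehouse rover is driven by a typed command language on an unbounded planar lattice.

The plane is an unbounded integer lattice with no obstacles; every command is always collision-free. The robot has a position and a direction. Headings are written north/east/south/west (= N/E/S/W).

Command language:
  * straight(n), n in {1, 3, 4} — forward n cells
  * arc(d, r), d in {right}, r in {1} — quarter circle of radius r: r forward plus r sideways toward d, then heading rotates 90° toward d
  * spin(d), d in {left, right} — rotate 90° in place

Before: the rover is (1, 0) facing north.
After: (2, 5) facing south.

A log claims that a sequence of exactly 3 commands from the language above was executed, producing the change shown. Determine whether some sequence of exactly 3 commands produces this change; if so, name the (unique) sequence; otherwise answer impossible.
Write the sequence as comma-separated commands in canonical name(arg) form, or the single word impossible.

straight(4), arc(right, 1), spin(right)

key: order matters: swapping straight(4) and spin(right) lands elsewhere
t0: (1, 0) facing north
1. straight(4) → (1, 4) facing north
2. arc(right, 1) → (2, 5) facing east
3. spin(right) → (2, 5) facing south
no rival 3-sequence matches.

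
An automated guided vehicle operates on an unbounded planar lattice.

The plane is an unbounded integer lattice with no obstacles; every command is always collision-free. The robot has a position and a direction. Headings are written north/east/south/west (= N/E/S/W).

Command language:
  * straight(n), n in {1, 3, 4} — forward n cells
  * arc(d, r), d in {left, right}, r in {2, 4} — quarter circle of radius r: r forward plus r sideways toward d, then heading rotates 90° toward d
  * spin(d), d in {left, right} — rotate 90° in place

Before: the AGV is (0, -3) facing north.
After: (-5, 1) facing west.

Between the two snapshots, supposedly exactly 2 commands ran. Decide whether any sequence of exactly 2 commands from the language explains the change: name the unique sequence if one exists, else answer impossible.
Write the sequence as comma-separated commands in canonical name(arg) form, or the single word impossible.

arc(left, 4), straight(1)

key: position moved to (-5,1) AND the heading swung to W — translation plus rotation needed
from: (0, -3) facing north
step 1 (arc(left, 4)): (-4, 1) facing west
step 2 (straight(1)): (-5, 1) facing west
no other 2-command option fits: unique.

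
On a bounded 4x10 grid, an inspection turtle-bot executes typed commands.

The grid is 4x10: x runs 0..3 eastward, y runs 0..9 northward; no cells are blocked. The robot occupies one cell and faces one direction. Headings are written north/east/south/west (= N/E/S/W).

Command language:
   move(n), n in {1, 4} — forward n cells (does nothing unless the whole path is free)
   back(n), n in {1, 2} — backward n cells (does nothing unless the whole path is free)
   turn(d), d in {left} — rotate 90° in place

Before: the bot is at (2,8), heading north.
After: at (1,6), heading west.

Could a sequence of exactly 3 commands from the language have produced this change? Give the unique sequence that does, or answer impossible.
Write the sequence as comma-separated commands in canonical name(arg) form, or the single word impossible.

back(2), turn(left), move(1)

key: position moved to (1,6) AND the heading swung to W — translation plus rotation needed
t0: at (2,8), heading north
[1] after back(2): at (2,6), heading north
[2] after turn(left): at (2,6), heading west
[3] after move(1): at (1,6), heading west
no rival 3-sequence matches.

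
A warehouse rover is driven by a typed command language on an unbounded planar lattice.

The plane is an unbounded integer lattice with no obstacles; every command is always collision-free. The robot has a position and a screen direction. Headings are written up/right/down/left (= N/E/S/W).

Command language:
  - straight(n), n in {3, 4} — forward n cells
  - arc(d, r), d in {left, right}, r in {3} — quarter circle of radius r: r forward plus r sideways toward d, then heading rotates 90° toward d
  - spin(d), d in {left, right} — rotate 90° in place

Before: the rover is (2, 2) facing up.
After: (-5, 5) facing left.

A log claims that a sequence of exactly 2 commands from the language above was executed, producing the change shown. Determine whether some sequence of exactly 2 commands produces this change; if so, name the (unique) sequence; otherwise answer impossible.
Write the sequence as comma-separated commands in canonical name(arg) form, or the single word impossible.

key: order matters: swapping arc(left, 3) and straight(4) lands elsewhere
t0: (2, 2) facing up
t=1 arc(left, 3) ⇒ (-1, 5) facing left
t=2 straight(4) ⇒ (-5, 5) facing left
no rival 2-sequence matches.

arc(left, 3), straight(4)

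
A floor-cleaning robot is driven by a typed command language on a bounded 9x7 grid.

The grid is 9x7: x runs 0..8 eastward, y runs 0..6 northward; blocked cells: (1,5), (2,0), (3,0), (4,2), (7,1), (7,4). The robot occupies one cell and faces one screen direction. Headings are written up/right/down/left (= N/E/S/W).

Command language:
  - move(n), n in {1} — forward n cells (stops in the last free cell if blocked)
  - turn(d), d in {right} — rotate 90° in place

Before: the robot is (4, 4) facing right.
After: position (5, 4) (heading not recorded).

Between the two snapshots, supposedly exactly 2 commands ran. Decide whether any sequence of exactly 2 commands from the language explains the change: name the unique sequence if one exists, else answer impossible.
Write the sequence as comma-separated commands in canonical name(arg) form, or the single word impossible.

move(1), turn(right)

key: order matters: swapping move(1) and turn(right) lands elsewhere
start: (4, 4) facing right
[1] after move(1): (5, 4) facing right
[2] after turn(right): (5, 4) facing down
all 4 alternatives checked — unique.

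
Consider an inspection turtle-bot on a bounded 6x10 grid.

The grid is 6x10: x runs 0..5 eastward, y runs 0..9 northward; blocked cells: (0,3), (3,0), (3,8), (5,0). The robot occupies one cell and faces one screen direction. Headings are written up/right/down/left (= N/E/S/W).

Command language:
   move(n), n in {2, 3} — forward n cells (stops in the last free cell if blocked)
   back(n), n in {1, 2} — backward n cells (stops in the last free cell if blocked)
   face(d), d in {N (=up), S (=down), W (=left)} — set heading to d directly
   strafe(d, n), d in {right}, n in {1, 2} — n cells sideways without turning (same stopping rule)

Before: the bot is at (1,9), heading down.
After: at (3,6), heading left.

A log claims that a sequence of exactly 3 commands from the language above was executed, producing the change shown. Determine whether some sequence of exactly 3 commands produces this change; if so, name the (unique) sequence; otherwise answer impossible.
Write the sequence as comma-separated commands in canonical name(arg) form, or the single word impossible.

move(3), face(W), back(2)

key: running back(2) before move(3) would end elsewhere — order is forced
t0: at (1,9), heading down
1. move(3) → at (1,6), heading down
2. face(W) → at (1,6), heading left
3. back(2) → at (3,6), heading left
all 729 alternatives checked — unique.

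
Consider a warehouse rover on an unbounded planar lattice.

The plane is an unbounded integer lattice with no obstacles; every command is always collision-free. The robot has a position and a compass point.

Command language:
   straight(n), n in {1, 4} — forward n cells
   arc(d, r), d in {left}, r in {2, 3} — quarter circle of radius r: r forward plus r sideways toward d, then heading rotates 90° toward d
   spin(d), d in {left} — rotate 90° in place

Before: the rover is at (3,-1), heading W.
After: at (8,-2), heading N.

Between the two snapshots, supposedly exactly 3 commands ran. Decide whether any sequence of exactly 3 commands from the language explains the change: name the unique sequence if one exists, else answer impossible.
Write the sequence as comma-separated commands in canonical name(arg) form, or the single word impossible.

spin(left), arc(left, 3), arc(left, 2)

key: order matters: swapping spin(left) and arc(left, 2) lands elsewhere
begin: at (3,-1), heading W
step 1 (spin(left)): at (3,-1), heading S
step 2 (arc(left, 3)): at (6,-4), heading E
step 3 (arc(left, 2)): at (8,-2), heading N
uniquely the one of 125 3-step routes that fits.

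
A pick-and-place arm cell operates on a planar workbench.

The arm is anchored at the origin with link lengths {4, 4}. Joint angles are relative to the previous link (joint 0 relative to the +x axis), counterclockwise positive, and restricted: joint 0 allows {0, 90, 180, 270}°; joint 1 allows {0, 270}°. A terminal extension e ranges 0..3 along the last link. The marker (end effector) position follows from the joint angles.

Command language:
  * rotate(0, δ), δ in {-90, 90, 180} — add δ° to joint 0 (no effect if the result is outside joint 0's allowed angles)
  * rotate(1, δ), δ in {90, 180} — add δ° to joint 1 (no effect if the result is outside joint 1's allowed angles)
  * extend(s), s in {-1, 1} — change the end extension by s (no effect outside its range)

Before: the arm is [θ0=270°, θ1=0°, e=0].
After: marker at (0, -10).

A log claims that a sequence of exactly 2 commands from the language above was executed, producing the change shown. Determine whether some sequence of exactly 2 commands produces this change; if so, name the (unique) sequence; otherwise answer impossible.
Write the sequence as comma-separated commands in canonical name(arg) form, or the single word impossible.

extend(1), extend(1)

from: [θ0=270°, θ1=0°, e=0]
1. extend(1) → [θ0=270°, θ1=0°, e=1]
2. extend(1) → [θ0=270°, θ1=0°, e=2]
uniquely the one of 49 2-step routes that fits.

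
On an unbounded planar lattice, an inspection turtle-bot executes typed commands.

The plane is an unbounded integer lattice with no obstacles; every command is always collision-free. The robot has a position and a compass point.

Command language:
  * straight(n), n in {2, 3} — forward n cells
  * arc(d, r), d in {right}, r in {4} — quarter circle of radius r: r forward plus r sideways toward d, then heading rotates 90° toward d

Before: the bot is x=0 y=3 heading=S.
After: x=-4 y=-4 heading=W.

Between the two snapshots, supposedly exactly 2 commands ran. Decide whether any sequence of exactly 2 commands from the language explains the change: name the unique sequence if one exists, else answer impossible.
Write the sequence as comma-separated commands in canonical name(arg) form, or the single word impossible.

key: running arc(right, 4) before straight(3) would end elsewhere — order is forced
begin: x=0 y=3 heading=S
[1] after straight(3): x=0 y=0 heading=S
[2] after arc(right, 4): x=-4 y=-4 heading=W
all 9 alternatives checked — unique.

straight(3), arc(right, 4)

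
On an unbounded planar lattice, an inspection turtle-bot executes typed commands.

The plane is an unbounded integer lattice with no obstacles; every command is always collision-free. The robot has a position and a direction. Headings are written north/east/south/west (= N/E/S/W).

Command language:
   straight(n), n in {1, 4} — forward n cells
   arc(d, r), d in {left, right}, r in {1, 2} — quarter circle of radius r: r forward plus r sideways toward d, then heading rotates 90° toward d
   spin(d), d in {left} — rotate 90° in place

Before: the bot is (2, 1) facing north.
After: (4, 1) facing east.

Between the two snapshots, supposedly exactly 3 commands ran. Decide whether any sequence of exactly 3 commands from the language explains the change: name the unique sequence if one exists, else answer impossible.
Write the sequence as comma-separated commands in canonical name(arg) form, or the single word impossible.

key: cell and facing (now E) both changed — the 3 commands mix motion and turning
t0: (2, 1) facing north
[1] after arc(right, 1): (3, 2) facing east
[2] after arc(right, 1): (4, 1) facing south
[3] after spin(left): (4, 1) facing east
uniquely the one of 343 3-step routes that fits.

arc(right, 1), arc(right, 1), spin(left)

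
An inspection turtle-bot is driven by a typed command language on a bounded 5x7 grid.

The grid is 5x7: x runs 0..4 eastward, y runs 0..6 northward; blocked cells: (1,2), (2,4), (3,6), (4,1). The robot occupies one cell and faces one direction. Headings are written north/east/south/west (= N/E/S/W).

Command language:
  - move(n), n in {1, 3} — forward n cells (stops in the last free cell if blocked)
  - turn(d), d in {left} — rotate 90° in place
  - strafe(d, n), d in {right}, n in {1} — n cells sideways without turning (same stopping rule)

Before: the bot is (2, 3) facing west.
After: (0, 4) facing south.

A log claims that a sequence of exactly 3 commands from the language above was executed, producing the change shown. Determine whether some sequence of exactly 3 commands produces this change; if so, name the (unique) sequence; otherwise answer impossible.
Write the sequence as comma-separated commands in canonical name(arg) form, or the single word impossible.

key: move(3) runs into the grid edge before its full distance
start: (2, 3) facing west
[1] after move(3): (0, 3) facing west
[2] after strafe(right, 1): (0, 4) facing west
[3] after turn(left): (0, 4) facing south
all 64 alternatives checked — unique.

move(3), strafe(right, 1), turn(left)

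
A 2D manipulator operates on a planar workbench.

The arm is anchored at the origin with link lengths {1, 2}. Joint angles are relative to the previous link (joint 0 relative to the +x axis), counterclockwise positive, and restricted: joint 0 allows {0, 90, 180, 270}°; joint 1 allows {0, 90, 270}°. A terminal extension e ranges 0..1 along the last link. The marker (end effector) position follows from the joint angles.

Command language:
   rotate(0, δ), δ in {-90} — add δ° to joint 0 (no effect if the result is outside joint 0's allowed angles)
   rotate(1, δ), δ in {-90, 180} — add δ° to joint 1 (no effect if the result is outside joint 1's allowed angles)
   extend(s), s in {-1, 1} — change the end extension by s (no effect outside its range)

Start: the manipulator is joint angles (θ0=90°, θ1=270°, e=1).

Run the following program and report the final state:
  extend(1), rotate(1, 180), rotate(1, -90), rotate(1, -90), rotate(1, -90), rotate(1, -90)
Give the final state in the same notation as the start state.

from: joint angles (θ0=90°, θ1=270°, e=1)
step 1 (extend(1)): joint angles (θ0=90°, θ1=270°, e=1)
step 2 (rotate(1, 180)): joint angles (θ0=90°, θ1=90°, e=1)
step 3 (rotate(1, -90)): joint angles (θ0=90°, θ1=0°, e=1)
step 4 (rotate(1, -90)): joint angles (θ0=90°, θ1=270°, e=1)
step 5 (rotate(1, -90)): joint angles (θ0=90°, θ1=270°, e=1)
step 6 (rotate(1, -90)): joint angles (θ0=90°, θ1=270°, e=1)

joint angles (θ0=90°, θ1=270°, e=1)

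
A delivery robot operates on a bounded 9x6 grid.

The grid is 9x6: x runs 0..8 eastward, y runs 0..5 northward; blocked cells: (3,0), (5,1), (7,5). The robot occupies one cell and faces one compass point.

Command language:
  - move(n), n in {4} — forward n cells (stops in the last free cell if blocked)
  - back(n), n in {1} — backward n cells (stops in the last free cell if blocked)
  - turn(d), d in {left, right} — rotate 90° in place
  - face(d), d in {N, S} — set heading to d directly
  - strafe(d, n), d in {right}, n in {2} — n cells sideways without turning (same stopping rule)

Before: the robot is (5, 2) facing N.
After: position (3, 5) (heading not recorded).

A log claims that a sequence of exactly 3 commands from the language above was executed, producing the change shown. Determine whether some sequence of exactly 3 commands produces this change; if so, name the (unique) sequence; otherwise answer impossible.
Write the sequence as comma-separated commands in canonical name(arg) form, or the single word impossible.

move(4), face(S), strafe(right, 2)

key: move(4) runs into the grid edge before its full distance
start: (5, 2) facing N
step 1 (move(4)): (5, 5) facing N
step 2 (face(S)): (5, 5) facing S
step 3 (strafe(right, 2)): (3, 5) facing S
no rival 3-sequence matches.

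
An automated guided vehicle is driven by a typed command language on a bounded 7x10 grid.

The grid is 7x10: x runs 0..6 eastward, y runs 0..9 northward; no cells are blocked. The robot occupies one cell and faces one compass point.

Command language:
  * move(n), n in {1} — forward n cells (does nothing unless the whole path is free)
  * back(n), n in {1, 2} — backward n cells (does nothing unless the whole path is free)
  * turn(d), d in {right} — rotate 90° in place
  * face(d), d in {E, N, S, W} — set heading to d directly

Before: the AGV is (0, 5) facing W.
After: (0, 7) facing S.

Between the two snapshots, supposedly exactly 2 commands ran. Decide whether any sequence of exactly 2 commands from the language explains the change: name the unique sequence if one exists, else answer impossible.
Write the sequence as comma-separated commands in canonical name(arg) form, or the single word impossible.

key: running back(2) before face(S) would end elsewhere — order is forced
start: (0, 5) facing W
t=1 face(S) ⇒ (0, 5) facing S
t=2 back(2) ⇒ (0, 7) facing S
no rival 2-sequence matches.

face(S), back(2)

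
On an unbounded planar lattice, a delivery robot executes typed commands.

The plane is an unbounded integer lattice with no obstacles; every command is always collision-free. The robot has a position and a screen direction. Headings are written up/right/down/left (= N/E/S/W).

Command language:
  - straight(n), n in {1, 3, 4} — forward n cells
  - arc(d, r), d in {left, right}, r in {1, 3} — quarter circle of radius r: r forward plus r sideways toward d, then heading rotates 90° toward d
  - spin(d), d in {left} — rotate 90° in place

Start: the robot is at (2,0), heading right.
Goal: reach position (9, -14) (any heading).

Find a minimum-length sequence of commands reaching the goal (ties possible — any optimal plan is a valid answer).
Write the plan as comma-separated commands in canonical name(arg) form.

t0: at (2,0), heading right
1. straight(4) → at (6,0), heading right
2. arc(right, 3) → at (9,-3), heading down
3. straight(4) → at (9,-7), heading down
4. straight(4) → at (9,-11), heading down
5. straight(3) → at (9,-14), heading down
minimal: 5 command(s), checked below 5.

straight(4), arc(right, 3), straight(4), straight(4), straight(3)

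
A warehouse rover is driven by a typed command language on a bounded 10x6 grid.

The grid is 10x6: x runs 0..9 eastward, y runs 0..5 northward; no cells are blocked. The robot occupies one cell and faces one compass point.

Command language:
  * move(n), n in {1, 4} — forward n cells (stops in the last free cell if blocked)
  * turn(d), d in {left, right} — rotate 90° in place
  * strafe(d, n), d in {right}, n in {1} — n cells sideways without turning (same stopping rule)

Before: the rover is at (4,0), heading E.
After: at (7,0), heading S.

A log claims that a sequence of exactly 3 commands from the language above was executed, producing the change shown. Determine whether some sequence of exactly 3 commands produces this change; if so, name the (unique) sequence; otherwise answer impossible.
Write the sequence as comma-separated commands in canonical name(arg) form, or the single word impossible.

move(4), turn(right), strafe(right, 1)

key: cell and facing (now S) both changed — the 3 commands mix motion and turning
start: at (4,0), heading E
step 1 (move(4)): at (8,0), heading E
step 2 (turn(right)): at (8,0), heading S
step 3 (strafe(right, 1)): at (7,0), heading S
uniquely the one of 125 3-step routes that fits.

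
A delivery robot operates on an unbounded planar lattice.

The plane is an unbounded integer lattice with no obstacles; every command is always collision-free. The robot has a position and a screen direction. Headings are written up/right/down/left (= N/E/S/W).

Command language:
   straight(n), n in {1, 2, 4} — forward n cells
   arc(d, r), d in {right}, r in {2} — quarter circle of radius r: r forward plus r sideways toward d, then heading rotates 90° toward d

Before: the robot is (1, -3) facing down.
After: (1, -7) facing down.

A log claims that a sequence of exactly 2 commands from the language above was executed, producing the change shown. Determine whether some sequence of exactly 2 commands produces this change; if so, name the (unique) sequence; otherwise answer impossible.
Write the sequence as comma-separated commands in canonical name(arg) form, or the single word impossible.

straight(2), straight(2)

key: still facing S at the end — nothing in the sequence rotates
begin: (1, -3) facing down
[1] after straight(2): (1, -5) facing down
[2] after straight(2): (1, -7) facing down
no rival 2-sequence matches.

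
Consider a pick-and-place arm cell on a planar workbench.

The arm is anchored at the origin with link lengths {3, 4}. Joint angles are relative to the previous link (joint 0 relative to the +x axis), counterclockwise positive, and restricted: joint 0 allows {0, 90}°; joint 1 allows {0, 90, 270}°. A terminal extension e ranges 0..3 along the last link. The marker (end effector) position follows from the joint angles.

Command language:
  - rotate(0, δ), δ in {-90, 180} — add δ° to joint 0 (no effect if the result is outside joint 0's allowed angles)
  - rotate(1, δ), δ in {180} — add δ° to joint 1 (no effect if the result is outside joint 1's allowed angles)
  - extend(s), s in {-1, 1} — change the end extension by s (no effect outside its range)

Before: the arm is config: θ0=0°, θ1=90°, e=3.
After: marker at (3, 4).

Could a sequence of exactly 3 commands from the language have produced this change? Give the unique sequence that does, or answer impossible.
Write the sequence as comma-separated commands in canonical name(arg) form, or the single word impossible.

start: config: θ0=0°, θ1=90°, e=3
step 1 (extend(-1)): config: θ0=0°, θ1=90°, e=2
step 2 (extend(-1)): config: θ0=0°, θ1=90°, e=1
step 3 (extend(-1)): config: θ0=0°, θ1=90°, e=0
no other 3-command option fits: unique.

extend(-1), extend(-1), extend(-1)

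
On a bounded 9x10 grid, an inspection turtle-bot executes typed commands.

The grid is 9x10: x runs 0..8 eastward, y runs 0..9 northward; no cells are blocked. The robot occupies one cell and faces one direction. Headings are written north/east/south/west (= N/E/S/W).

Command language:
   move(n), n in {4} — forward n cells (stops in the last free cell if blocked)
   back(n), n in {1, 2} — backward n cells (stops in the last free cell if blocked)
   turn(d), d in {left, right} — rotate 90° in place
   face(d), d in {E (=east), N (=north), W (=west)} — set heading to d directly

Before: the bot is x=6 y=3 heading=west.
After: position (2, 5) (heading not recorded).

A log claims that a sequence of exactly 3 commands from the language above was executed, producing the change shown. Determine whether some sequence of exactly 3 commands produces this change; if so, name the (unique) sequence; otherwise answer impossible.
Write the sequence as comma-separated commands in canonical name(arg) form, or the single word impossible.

key: order matters: swapping move(4) and back(2) lands elsewhere
start: x=6 y=3 heading=west
1. move(4) → x=2 y=3 heading=west
2. turn(left) → x=2 y=3 heading=south
3. back(2) → x=2 y=5 heading=south
no other 3-command option fits: unique.

move(4), turn(left), back(2)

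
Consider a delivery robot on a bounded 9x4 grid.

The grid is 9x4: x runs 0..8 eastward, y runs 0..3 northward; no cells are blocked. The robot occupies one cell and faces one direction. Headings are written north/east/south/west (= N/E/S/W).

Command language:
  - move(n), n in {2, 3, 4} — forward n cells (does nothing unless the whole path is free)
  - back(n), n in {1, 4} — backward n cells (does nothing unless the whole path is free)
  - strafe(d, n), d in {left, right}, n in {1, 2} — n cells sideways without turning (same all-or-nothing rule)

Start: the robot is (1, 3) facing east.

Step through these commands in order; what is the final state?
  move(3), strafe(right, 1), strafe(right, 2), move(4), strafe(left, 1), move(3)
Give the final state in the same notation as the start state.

start: (1, 3) facing east
1. move(3) → (4, 3) facing east
2. strafe(right, 1) → (4, 2) facing east
3. strafe(right, 2) → (4, 0) facing east
4. move(4) → (8, 0) facing east
5. strafe(left, 1) → (8, 1) facing east
6. move(3) → (8, 1) facing east

(8, 1) facing east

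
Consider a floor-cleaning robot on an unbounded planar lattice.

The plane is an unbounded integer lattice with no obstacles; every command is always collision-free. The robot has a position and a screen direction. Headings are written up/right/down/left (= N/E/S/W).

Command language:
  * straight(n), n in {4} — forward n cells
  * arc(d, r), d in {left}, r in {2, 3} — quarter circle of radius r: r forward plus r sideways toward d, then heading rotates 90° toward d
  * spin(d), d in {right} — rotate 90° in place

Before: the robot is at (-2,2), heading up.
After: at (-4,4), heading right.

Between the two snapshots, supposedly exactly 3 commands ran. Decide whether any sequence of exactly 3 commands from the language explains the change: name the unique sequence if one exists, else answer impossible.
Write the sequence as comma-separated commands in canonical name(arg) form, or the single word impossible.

key: cell and facing (now E) both changed — the 3 commands mix motion and turning
t0: at (-2,2), heading up
step 1 (arc(left, 2)): at (-4,4), heading left
step 2 (spin(right)): at (-4,4), heading up
step 3 (spin(right)): at (-4,4), heading right
all 64 alternatives checked — unique.

arc(left, 2), spin(right), spin(right)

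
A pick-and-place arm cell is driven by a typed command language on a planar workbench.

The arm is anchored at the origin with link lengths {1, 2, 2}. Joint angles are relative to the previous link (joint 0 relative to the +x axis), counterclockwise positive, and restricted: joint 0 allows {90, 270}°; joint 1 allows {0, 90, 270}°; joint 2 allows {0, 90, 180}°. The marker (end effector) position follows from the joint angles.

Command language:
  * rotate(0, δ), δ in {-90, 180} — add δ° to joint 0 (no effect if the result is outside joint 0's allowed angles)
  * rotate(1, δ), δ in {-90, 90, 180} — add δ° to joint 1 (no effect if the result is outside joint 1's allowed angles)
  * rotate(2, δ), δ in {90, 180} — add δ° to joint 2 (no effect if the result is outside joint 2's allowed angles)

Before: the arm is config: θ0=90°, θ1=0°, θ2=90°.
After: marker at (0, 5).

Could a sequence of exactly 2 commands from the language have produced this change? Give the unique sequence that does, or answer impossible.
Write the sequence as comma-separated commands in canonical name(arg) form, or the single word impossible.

rotate(2, 90), rotate(2, 180)

key: order matters: swapping rotate(2, 90) and rotate(2, 180) lands elsewhere
start: config: θ0=90°, θ1=0°, θ2=90°
1. rotate(2, 90) → config: θ0=90°, θ1=0°, θ2=180°
2. rotate(2, 180) → config: θ0=90°, θ1=0°, θ2=0°
uniquely the one of 49 2-step routes that fits.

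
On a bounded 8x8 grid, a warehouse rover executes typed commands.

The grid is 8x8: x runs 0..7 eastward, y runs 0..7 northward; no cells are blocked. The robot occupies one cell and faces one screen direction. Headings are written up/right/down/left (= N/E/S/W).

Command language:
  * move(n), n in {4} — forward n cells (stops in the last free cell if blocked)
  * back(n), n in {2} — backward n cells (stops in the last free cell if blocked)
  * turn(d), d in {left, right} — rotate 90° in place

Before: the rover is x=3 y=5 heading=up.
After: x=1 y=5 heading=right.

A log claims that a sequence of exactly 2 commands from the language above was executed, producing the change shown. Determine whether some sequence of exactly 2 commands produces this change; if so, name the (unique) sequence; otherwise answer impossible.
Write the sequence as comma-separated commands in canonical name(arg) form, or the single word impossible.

turn(right), back(2)

key: running back(2) before turn(right) would end elsewhere — order is forced
begin: x=3 y=5 heading=up
t=1 turn(right) ⇒ x=3 y=5 heading=right
t=2 back(2) ⇒ x=1 y=5 heading=right
uniquely the one of 16 2-step routes that fits.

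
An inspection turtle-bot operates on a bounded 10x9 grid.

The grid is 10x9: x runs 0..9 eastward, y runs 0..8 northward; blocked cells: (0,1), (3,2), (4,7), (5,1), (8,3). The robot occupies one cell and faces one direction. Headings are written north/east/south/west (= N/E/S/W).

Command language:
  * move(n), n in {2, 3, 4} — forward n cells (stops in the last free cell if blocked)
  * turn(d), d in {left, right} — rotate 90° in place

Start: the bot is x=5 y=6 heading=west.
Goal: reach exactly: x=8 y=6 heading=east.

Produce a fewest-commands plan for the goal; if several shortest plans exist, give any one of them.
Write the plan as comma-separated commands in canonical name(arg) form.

turn(left), turn(left), move(3)

start: x=5 y=6 heading=west
step 1 (turn(left)): x=5 y=6 heading=south
step 2 (turn(left)): x=5 y=6 heading=east
step 3 (move(3)): x=8 y=6 heading=east
nothing shorter than 3 reaches the goal.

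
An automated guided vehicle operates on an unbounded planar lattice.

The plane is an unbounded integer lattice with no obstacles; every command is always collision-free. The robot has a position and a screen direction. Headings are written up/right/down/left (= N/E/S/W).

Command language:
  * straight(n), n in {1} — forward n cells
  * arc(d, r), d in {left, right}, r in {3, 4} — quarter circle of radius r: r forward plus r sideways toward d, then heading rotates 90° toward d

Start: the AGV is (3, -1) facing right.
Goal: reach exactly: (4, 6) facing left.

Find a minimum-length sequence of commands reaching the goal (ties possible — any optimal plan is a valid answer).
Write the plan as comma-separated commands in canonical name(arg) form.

arc(left, 4), arc(left, 3)

t0: (3, -1) facing right
step 1 (arc(left, 4)): (7, 3) facing up
step 2 (arc(left, 3)): (4, 6) facing left
minimal: 2 command(s), checked below 2.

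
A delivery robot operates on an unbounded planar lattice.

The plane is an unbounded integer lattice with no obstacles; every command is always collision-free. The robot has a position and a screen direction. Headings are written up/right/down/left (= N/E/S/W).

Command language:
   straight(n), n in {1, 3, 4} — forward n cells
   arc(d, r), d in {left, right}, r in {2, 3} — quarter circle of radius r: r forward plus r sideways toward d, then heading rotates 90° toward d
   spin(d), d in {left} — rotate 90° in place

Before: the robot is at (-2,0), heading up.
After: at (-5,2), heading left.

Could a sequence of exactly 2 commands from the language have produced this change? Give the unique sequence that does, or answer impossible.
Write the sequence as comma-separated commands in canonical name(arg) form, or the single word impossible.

key: order matters: swapping arc(left, 2) and straight(1) lands elsewhere
t0: at (-2,0), heading up
t=1 arc(left, 2) ⇒ at (-4,2), heading left
t=2 straight(1) ⇒ at (-5,2), heading left
no rival 2-sequence matches.

arc(left, 2), straight(1)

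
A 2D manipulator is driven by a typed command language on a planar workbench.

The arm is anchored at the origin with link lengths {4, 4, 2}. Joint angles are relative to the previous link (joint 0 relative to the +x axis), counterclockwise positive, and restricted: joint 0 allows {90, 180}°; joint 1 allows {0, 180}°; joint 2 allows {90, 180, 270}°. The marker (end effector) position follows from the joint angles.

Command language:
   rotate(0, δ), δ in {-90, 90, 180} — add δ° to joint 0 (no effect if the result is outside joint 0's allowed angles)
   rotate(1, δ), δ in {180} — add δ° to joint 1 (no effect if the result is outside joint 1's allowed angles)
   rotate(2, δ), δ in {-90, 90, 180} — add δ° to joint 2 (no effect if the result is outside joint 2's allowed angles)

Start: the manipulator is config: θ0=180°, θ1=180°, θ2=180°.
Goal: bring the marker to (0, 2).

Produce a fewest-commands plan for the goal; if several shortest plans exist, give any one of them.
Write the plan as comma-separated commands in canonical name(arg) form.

begin: config: θ0=180°, θ1=180°, θ2=180°
t=1 rotate(2, -90) ⇒ config: θ0=180°, θ1=180°, θ2=90°
no 0-step plan works, so 1 is optimal.

rotate(2, -90)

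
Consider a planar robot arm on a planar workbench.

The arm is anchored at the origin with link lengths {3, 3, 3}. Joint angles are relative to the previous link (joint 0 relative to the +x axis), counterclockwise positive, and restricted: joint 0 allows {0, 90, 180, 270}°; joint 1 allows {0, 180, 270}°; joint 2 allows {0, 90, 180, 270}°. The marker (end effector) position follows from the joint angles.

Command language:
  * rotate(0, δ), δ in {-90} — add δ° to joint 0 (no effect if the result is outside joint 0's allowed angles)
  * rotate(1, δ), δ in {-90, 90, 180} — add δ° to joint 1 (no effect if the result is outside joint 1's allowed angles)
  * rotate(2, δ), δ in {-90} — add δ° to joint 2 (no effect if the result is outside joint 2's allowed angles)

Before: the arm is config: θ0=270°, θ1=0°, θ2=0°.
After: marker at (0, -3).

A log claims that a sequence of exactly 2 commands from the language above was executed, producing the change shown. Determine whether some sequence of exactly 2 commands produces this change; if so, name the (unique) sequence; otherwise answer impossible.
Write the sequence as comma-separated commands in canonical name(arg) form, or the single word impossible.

rotate(2, -90), rotate(2, -90)

t0: config: θ0=270°, θ1=0°, θ2=0°
t=1 rotate(2, -90) ⇒ config: θ0=270°, θ1=0°, θ2=270°
t=2 rotate(2, -90) ⇒ config: θ0=270°, θ1=0°, θ2=180°
no other 2-command option fits: unique.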